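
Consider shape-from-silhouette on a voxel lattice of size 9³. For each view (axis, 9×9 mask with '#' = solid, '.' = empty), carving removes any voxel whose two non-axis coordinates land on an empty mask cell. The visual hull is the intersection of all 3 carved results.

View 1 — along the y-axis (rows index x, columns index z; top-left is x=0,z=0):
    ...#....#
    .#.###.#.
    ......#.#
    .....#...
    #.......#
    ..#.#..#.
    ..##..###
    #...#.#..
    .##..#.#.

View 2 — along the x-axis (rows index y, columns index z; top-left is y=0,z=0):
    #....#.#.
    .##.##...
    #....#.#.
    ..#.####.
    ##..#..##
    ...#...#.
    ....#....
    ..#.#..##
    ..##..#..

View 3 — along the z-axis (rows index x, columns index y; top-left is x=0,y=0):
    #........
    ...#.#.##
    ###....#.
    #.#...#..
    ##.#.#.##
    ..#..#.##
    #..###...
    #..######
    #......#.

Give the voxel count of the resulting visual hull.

voxel count = 39

initial block: 9^3 = 729
  1. axis=1 (XZ plane), |mask|=27  ⇒  voxels=243
  2. axis=0 (YZ plane), |mask|=30  ⇒  voxels=93
  3. axis=2 (XY plane), |mask|=35  ⇒  voxels=39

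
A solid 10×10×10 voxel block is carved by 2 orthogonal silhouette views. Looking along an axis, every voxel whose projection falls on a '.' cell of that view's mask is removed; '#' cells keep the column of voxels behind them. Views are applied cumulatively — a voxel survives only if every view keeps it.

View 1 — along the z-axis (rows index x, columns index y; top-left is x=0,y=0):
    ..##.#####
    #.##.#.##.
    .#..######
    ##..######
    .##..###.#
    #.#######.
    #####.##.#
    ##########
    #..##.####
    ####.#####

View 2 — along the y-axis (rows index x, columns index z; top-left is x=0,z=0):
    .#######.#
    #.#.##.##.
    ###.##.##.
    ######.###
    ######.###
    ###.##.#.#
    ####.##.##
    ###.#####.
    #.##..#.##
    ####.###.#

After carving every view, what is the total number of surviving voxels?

|visual hull| = 581

full grid |V| = 1000
carve view 1 (along z, XY-mask fill 76/100): 760 voxels remain
carve view 2 (along y, XZ-mask fill 76/100): 581 voxels remain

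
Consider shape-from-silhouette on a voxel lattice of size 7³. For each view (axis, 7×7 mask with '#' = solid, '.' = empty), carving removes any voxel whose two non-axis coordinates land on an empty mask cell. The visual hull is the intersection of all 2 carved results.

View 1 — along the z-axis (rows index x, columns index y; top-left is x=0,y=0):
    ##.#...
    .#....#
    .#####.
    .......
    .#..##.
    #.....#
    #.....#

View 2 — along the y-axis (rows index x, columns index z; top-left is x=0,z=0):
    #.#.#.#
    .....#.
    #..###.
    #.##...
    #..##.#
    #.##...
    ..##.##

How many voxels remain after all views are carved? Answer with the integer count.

remaining voxels: 60

initial block: 7^3 = 343
V1 z: intersect with XY mask (17 set) -- 119 left
V2 y: intersect with XZ mask (23 set) -- 60 left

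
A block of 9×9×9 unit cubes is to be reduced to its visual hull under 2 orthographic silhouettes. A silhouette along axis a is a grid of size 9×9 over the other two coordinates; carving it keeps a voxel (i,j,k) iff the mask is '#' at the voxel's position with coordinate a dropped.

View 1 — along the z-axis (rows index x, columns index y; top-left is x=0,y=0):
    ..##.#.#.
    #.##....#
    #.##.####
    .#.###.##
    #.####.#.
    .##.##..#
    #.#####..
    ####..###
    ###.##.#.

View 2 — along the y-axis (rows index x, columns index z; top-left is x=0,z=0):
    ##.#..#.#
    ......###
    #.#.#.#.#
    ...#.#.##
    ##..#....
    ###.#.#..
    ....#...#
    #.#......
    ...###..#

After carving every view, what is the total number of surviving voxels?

before carving: 729 voxels (9×9×9)
carve view 1 (along z, XY-mask fill 51/81): 459 voxels remain
carve view 2 (along y, XZ-mask fill 33/81): 184 voxels remain

voxel count = 184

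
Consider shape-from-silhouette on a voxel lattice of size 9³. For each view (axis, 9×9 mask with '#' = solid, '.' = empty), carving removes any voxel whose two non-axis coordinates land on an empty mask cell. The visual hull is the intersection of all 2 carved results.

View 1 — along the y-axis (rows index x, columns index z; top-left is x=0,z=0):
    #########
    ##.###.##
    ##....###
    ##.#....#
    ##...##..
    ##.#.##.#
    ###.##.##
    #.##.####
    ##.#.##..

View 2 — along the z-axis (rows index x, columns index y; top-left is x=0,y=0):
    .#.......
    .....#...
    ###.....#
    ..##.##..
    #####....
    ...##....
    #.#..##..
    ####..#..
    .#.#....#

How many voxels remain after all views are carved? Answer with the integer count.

full grid |V| = 729
after view 1 [y-axis, 54 of 81 cells solid] → remaining = 486
after view 2 [z-axis, 29 of 81 cells solid] → remaining = 162

162 voxels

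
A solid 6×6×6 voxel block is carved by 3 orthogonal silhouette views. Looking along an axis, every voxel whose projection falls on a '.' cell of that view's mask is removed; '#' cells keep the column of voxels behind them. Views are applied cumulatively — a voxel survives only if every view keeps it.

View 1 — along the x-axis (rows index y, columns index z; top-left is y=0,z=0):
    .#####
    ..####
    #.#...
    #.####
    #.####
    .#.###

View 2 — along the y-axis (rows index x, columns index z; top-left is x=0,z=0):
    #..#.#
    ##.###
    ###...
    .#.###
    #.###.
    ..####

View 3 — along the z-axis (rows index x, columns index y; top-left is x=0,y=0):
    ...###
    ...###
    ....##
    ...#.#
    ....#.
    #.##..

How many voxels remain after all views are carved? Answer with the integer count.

full grid |V| = 216
  1. axis=0 (YZ plane), |mask|=25  ⇒  voxels=150
  2. axis=1 (XZ plane), |mask|=23  ⇒  voxels=98
  3. axis=2 (XY plane), |mask|=14  ⇒  voxels=43

remaining voxels: 43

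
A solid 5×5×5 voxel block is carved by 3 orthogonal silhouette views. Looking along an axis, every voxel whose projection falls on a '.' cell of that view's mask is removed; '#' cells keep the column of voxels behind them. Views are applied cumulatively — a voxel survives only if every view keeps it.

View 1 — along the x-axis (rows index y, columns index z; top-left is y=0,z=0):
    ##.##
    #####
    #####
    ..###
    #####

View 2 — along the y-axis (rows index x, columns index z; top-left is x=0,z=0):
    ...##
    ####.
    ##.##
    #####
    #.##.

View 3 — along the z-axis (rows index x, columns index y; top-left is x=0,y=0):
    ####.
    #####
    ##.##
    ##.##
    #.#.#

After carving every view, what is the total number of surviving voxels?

before carving: 125 voxels (5×5×5)
step 1: project along x, AND mask (22/25) → |grid| = 110
step 2: project along y, AND mask (18/25) → |grid| = 80
step 3: project along z, AND mask (20/25) → |grid| = 64

|visual hull| = 64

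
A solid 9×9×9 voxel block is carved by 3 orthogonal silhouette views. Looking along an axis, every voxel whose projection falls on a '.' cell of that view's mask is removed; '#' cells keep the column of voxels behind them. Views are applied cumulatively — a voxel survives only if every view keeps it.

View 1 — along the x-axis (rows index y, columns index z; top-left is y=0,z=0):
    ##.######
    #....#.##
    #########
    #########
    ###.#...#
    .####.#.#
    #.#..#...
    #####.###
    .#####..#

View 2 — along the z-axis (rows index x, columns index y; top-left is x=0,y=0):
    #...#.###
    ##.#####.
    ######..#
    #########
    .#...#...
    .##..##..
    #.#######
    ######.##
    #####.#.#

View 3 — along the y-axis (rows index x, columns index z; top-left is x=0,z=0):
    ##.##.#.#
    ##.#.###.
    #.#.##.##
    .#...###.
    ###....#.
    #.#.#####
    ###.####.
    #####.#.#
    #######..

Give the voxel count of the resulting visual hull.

start: 9×9×9 = 729 voxels
V1 x: intersect with YZ mask (58 set) -- 522 left
V2 z: intersect with XY mask (57 set) -- 363 left
V3 y: intersect with XZ mask (54 set) -- 245 left

245 voxels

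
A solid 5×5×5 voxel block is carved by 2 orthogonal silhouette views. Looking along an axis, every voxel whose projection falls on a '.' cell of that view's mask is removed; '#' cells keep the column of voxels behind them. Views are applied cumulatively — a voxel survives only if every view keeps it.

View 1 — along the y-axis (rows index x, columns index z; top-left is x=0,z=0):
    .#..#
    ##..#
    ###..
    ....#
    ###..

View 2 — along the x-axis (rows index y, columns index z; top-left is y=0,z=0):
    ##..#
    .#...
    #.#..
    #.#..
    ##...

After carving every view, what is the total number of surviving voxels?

before carving: 125 voxels (5×5×5)
[1] y-view keeps 12 columns → grid now 60
[2] x-view keeps 10 columns → grid now 31

|visual hull| = 31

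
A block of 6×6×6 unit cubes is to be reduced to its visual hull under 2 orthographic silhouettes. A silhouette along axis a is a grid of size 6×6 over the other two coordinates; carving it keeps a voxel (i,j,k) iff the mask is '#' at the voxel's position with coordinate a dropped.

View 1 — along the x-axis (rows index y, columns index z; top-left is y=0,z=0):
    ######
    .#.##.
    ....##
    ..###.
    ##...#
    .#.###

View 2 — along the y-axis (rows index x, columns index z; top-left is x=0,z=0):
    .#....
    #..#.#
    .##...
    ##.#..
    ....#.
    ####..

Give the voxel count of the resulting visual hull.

full grid |V| = 216
  1. axis=0 (YZ plane), |mask|=21  ⇒  voxels=126
  2. axis=1 (XZ plane), |mask|=14  ⇒  voxels=47

remaining voxels: 47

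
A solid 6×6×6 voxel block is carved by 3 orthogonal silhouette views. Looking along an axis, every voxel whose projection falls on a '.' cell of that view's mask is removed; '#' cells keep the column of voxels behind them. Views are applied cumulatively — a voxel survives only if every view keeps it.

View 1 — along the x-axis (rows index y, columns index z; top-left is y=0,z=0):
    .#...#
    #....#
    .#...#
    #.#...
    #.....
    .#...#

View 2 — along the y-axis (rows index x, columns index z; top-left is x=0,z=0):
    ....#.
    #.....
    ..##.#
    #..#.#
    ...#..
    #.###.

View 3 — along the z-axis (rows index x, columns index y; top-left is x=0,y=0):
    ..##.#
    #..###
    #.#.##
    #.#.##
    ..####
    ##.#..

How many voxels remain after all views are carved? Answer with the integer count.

remaining voxels: 12

before carving: 216 voxels (6×6×6)
step 1: project along x, AND mask (11/36) → |grid| = 66
step 2: project along y, AND mask (13/36) → |grid| = 19
step 3: project along z, AND mask (22/36) → |grid| = 12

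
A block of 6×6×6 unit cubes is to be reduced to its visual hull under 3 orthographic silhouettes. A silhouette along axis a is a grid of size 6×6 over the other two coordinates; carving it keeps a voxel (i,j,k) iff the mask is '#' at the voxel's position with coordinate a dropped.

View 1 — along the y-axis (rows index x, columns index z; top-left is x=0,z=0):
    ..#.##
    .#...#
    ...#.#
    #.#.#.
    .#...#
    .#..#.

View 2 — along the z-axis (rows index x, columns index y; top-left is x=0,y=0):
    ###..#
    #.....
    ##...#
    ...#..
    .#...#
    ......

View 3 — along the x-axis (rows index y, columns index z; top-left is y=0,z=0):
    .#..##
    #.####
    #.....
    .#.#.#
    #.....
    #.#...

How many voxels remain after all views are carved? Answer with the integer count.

full grid |V| = 216
  1. axis=1 (XZ plane), |mask|=14  ⇒  voxels=84
  2. axis=2 (XY plane), |mask|=11  ⇒  voxels=27
  3. axis=0 (YZ plane), |mask|=15  ⇒  voxels=12

voxel count = 12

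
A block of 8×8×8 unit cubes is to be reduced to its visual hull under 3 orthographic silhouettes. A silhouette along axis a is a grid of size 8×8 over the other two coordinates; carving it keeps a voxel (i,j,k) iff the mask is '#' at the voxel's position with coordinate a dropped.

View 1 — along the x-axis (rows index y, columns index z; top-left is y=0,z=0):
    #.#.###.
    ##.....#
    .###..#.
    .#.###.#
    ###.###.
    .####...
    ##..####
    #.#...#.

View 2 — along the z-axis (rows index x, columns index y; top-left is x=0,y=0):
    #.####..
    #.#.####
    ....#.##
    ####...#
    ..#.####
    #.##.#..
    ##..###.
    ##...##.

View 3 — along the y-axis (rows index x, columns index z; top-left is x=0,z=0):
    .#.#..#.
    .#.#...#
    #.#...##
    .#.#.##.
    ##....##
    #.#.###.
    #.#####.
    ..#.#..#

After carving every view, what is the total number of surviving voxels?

start: 8×8×8 = 512 voxels
[1] x-view keeps 36 columns → grid now 288
[2] z-view keeps 37 columns → grid now 170
[3] y-view keeps 32 columns → grid now 84

|visual hull| = 84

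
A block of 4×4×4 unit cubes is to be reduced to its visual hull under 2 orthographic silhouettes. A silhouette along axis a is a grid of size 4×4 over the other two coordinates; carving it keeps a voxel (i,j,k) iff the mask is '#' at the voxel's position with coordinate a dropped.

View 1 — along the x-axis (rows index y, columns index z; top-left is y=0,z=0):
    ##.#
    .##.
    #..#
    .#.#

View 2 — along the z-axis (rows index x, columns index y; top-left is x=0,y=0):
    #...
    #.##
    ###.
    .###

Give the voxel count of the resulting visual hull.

voxel count = 23

full grid |V| = 64
carve view 1 (along x, YZ-mask fill 9/16): 36 voxels remain
carve view 2 (along z, XY-mask fill 10/16): 23 voxels remain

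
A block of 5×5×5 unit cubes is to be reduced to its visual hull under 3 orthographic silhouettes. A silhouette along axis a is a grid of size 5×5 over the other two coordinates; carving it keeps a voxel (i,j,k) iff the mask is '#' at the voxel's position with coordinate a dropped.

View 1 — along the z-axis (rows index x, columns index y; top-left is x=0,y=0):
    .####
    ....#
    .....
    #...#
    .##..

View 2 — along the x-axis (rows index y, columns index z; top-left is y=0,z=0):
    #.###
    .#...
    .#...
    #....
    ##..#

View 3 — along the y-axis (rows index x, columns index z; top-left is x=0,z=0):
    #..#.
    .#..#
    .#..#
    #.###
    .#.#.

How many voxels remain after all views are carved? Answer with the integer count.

before carving: 125 voxels (5×5×5)
[1] z-view keeps 9 columns → grid now 45
[2] x-view keeps 10 columns → grid now 18
[3] y-view keeps 12 columns → grid now 12

remaining voxels: 12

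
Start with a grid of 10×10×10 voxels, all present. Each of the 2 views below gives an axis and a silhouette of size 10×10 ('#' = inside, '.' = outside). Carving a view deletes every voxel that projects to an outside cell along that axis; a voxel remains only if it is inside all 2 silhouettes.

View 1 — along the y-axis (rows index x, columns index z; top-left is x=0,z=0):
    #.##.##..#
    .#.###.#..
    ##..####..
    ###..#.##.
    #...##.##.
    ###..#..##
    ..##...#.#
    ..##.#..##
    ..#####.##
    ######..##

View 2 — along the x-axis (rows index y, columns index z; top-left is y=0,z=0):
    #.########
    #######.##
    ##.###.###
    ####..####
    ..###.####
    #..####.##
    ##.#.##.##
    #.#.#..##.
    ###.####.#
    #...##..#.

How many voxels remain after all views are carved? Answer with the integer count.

|visual hull| = 419

before carving: 1000 voxels (10×10×10)
V1 y: intersect with XZ mask (58 set) -- 580 left
V2 x: intersect with YZ mask (72 set) -- 419 left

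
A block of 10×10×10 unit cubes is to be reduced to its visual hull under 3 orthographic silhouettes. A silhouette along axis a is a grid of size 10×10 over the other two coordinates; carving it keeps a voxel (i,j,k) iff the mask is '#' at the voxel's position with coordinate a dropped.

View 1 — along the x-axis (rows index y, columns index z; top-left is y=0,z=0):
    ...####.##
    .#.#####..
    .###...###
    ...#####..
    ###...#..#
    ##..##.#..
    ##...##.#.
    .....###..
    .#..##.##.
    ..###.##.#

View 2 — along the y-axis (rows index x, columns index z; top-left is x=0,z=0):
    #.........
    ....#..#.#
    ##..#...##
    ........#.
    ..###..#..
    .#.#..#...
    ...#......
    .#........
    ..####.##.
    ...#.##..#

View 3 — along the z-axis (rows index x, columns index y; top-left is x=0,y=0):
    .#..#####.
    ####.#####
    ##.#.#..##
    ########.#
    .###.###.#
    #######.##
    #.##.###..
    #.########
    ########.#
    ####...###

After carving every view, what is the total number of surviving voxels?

full grid |V| = 1000
step 1: project along x, AND mask (52/100) → |grid| = 520
step 2: project along y, AND mask (29/100) → |grid| = 152
step 3: project along z, AND mask (77/100) → |grid| = 123

remaining voxels: 123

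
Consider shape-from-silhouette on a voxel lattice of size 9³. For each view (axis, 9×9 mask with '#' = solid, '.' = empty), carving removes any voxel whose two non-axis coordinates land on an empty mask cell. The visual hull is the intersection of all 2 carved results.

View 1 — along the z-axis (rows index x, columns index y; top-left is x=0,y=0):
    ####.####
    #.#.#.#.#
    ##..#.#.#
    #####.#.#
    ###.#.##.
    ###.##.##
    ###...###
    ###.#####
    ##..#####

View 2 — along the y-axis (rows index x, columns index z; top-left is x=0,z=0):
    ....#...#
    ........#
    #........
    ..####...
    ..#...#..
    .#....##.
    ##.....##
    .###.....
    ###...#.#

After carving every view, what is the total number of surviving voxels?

before carving: 729 voxels (9×9×9)
[1] z-view keeps 59 columns → grid now 531
[2] y-view keeps 25 columns → grid now 170

voxel count = 170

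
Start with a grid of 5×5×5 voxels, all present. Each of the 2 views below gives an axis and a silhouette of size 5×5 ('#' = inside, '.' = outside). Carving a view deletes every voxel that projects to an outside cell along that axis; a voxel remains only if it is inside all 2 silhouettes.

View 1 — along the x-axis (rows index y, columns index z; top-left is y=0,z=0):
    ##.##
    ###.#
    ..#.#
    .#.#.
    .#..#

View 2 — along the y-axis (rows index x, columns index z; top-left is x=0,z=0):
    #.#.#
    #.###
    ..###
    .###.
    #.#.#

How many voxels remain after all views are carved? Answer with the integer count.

start: 5×5×5 = 125 voxels
after view 1 [x-axis, 14 of 25 cells solid] → remaining = 70
after view 2 [y-axis, 16 of 25 cells solid] → remaining = 42

remaining voxels: 42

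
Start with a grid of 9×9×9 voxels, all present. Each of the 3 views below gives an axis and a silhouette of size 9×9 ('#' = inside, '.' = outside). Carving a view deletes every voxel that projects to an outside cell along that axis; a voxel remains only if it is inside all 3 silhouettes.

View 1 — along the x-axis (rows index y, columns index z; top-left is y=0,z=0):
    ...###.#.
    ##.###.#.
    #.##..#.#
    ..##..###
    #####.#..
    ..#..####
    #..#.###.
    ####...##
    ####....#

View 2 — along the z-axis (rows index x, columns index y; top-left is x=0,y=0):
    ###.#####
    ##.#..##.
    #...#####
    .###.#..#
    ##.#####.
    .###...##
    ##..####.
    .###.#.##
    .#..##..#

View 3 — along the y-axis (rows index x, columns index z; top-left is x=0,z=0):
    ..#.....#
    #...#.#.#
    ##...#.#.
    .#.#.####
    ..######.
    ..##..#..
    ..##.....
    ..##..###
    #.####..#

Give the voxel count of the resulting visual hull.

remaining voxels: 133

before carving: 729 voxels (9×9×9)
[1] x-view keeps 47 columns → grid now 423
[2] z-view keeps 52 columns → grid now 275
[3] y-view keeps 38 columns → grid now 133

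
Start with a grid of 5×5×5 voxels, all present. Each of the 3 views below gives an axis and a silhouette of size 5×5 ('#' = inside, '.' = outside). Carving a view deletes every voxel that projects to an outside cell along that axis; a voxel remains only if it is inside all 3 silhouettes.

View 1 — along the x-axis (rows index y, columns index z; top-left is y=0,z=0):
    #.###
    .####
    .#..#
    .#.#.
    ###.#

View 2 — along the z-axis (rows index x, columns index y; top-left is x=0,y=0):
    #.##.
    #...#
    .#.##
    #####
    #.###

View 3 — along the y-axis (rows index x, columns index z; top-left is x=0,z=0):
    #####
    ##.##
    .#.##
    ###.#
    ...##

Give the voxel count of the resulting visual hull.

39 voxels

initial block: 5^3 = 125
  1. axis=0 (YZ plane), |mask|=16  ⇒  voxels=80
  2. axis=2 (XY plane), |mask|=17  ⇒  voxels=54
  3. axis=1 (XZ plane), |mask|=18  ⇒  voxels=39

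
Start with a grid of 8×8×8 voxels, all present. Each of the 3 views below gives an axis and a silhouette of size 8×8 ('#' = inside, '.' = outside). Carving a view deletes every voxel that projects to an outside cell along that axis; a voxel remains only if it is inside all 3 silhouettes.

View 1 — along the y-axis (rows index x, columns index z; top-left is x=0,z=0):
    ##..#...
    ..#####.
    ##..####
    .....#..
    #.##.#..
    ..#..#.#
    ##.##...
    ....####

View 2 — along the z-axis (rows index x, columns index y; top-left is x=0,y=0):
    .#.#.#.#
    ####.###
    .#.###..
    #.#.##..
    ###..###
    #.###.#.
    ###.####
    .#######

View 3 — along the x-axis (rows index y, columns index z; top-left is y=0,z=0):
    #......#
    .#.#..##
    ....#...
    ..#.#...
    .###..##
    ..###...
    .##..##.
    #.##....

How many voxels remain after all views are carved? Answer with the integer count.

initial block: 8^3 = 512
  1. axis=1 (XZ plane), |mask|=30  ⇒  voxels=240
  2. axis=2 (XY plane), |mask|=44  ⇒  voxels=170
  3. axis=0 (YZ plane), |mask|=24  ⇒  voxels=60

60 voxels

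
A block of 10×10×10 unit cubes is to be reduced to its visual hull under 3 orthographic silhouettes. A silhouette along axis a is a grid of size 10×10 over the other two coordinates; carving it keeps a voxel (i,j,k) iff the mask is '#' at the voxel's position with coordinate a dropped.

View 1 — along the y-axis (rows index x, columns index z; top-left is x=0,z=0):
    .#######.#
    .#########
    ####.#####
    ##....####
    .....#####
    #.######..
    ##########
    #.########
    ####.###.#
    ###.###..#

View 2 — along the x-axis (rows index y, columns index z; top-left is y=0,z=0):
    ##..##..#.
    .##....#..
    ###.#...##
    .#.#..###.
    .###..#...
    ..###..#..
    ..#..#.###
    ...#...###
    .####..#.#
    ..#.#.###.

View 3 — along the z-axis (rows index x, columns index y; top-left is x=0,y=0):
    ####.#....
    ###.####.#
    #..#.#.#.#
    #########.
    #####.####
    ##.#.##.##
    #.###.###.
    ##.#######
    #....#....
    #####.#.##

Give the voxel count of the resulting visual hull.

|visual hull| = 244

before carving: 1000 voxels (10×10×10)
  1. axis=1 (XZ plane), |mask|=78  ⇒  voxels=780
  2. axis=0 (YZ plane), |mask|=47  ⇒  voxels=360
  3. axis=2 (XY plane), |mask|=69  ⇒  voxels=244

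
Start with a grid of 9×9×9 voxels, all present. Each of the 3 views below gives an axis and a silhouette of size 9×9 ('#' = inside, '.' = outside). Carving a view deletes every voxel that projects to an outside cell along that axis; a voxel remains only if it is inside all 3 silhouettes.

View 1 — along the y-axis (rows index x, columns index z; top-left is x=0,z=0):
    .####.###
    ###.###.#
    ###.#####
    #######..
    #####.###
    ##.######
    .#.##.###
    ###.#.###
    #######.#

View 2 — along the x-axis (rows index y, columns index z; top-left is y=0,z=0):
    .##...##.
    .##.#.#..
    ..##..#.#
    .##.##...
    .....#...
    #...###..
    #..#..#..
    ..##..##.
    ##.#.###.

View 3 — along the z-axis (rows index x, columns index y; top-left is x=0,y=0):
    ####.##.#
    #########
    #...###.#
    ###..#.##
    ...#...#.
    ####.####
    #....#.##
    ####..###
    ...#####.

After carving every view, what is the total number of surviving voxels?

remaining voxels: 173

full grid |V| = 729
step 1: project along y, AND mask (66/81) → |grid| = 594
step 2: project along x, AND mask (34/81) → |grid| = 252
step 3: project along z, AND mask (53/81) → |grid| = 173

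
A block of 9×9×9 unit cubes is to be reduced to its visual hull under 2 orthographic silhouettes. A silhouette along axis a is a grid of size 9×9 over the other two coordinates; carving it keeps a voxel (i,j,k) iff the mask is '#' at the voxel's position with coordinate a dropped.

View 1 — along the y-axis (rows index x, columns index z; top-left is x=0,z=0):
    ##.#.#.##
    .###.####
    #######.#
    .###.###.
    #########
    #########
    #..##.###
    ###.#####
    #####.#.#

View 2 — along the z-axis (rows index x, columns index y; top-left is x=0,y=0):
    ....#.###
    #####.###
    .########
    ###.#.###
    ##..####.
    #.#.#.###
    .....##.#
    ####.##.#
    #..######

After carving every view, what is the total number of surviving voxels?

initial block: 9^3 = 729
after view 1 [y-axis, 66 of 81 cells solid] → remaining = 594
after view 2 [z-axis, 56 of 81 cells solid] → remaining = 417

|visual hull| = 417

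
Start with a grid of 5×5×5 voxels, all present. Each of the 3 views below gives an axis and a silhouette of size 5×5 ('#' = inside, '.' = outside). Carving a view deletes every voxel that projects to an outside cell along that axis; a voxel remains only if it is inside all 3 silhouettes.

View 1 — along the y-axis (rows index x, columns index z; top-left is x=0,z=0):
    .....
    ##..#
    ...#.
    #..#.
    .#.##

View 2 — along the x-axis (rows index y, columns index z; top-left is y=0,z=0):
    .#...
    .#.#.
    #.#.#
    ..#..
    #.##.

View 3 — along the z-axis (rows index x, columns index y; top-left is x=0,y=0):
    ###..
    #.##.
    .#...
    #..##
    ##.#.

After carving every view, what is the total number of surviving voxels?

remaining voxels: 9

initial block: 5^3 = 125
V1 y: intersect with XZ mask (9 set) -- 45 left
V2 x: intersect with YZ mask (10 set) -- 16 left
V3 z: intersect with XY mask (13 set) -- 9 left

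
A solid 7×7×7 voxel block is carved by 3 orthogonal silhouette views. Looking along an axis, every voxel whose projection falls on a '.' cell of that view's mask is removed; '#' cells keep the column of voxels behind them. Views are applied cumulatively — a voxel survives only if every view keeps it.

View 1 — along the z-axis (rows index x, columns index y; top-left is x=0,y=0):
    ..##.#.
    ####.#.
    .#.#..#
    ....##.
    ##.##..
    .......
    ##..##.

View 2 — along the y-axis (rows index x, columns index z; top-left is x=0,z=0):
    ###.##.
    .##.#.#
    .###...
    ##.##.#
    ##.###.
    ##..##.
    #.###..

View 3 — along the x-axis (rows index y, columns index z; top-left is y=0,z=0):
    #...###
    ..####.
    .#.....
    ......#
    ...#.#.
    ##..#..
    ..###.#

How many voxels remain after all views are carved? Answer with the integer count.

initial block: 7^3 = 343
after view 1 [z-axis, 21 of 49 cells solid] → remaining = 147
after view 2 [y-axis, 30 of 49 cells solid] → remaining = 90
after view 3 [x-axis, 19 of 49 cells solid] → remaining = 36

voxel count = 36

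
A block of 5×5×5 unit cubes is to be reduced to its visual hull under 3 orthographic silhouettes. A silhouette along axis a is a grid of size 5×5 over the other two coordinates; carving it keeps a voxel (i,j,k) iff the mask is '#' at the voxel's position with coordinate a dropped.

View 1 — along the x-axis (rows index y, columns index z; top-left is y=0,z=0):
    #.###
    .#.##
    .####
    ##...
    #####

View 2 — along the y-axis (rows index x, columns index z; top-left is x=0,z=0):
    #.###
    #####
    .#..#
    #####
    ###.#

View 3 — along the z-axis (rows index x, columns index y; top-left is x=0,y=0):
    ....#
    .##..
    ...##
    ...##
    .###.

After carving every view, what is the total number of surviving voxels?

remaining voxels: 28

before carving: 125 voxels (5×5×5)
  1. axis=0 (YZ plane), |mask|=18  ⇒  voxels=90
  2. axis=1 (XZ plane), |mask|=20  ⇒  voxels=72
  3. axis=2 (XY plane), |mask|=10  ⇒  voxels=28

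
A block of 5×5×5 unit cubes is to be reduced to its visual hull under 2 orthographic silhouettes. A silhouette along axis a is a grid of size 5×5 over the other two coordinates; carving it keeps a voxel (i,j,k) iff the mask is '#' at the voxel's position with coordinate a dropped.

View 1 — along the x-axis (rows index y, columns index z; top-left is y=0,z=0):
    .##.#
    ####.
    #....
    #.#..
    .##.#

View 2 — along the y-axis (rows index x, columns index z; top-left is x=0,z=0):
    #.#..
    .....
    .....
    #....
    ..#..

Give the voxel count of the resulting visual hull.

voxel count = 14

before carving: 125 voxels (5×5×5)
  1. axis=0 (YZ plane), |mask|=13  ⇒  voxels=65
  2. axis=1 (XZ plane), |mask|=4  ⇒  voxels=14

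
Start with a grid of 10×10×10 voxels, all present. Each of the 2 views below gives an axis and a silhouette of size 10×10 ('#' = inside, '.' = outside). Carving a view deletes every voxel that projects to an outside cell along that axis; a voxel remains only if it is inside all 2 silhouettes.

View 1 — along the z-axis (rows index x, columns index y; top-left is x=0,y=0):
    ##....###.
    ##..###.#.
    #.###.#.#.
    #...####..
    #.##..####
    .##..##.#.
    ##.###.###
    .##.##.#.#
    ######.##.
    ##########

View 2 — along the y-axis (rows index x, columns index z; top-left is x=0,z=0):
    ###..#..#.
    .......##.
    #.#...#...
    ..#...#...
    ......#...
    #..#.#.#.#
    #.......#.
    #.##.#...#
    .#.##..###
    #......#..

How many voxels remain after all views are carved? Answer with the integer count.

remaining voxels: 211

full grid |V| = 1000
step 1: project along z, AND mask (66/100) → |grid| = 660
step 2: project along y, AND mask (33/100) → |grid| = 211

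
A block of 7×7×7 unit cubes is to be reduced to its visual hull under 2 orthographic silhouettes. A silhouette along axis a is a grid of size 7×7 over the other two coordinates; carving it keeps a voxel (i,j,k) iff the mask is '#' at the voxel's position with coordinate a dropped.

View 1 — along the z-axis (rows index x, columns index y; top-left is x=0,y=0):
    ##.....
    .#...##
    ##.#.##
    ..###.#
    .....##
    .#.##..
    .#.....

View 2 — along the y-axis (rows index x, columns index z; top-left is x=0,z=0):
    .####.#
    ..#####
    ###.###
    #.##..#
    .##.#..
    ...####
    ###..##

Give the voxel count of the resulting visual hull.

start: 7×7×7 = 343 voxels
[1] z-view keeps 20 columns → grid now 140
[2] y-view keeps 32 columns → grid now 94

voxel count = 94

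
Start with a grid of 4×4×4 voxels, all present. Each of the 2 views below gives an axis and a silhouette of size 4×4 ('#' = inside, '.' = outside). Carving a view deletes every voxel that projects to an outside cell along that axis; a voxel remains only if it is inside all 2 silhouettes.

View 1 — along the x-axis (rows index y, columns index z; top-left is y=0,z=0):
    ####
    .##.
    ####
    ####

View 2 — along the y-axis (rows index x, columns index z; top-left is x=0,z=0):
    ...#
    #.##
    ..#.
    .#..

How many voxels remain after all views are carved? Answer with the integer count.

start: 4×4×4 = 64 voxels
after view 1 [x-axis, 14 of 16 cells solid] → remaining = 56
after view 2 [y-axis, 6 of 16 cells solid] → remaining = 21

|visual hull| = 21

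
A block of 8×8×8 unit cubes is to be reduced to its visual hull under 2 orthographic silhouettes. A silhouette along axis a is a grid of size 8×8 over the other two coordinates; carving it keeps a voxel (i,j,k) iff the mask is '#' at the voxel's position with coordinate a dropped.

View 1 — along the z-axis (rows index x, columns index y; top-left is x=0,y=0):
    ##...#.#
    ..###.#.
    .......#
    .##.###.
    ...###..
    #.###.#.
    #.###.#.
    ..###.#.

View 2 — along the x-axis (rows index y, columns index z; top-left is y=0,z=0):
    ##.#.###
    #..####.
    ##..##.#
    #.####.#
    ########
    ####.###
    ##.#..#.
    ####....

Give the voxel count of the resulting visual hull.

full grid |V| = 512
  1. axis=2 (XY plane), |mask|=31  ⇒  voxels=248
  2. axis=0 (YZ plane), |mask|=45  ⇒  voxels=180

|visual hull| = 180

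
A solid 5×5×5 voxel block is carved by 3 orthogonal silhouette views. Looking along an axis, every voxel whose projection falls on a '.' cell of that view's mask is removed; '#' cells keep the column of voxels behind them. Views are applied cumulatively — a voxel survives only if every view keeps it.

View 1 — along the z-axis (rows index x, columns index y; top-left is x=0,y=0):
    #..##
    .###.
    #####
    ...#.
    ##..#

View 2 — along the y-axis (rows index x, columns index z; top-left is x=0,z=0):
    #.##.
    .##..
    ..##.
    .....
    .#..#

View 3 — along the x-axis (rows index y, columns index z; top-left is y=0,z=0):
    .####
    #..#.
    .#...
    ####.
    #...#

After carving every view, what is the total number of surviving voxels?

start: 5×5×5 = 125 voxels
  1. axis=2 (XY plane), |mask|=15  ⇒  voxels=75
  2. axis=1 (XZ plane), |mask|=9  ⇒  voxels=31
  3. axis=0 (YZ plane), |mask|=13  ⇒  voxels=17

17 voxels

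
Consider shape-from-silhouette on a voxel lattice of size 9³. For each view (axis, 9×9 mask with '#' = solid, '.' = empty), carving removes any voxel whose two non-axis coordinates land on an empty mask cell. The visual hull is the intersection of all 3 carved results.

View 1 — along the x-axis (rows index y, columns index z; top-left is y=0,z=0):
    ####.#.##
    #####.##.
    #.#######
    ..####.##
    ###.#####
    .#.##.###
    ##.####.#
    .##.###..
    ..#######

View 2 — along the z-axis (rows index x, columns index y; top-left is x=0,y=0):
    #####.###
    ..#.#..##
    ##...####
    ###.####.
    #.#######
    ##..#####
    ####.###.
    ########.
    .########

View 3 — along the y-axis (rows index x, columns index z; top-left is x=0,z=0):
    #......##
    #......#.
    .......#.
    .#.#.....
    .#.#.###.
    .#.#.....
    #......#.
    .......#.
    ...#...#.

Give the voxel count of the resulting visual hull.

before carving: 729 voxels (9×9×9)
after view 1 [x-axis, 61 of 81 cells solid] → remaining = 549
after view 2 [z-axis, 63 of 81 cells solid] → remaining = 425
after view 3 [y-axis, 20 of 81 cells solid] → remaining = 105

remaining voxels: 105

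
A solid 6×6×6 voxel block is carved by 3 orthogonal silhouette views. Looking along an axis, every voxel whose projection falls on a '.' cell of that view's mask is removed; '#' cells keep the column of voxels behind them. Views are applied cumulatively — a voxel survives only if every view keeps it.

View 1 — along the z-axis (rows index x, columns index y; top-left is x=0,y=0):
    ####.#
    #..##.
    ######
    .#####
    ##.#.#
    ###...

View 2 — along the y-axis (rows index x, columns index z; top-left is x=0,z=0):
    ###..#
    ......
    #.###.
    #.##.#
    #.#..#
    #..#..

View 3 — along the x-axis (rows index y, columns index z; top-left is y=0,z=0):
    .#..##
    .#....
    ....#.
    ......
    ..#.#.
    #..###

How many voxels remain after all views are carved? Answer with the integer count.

voxel count = 19

start: 6×6×6 = 216 voxels
carve view 1 (along z, XY-mask fill 26/36): 156 voxels remain
carve view 2 (along y, XZ-mask fill 17/36): 82 voxels remain
carve view 3 (along x, YZ-mask fill 11/36): 19 voxels remain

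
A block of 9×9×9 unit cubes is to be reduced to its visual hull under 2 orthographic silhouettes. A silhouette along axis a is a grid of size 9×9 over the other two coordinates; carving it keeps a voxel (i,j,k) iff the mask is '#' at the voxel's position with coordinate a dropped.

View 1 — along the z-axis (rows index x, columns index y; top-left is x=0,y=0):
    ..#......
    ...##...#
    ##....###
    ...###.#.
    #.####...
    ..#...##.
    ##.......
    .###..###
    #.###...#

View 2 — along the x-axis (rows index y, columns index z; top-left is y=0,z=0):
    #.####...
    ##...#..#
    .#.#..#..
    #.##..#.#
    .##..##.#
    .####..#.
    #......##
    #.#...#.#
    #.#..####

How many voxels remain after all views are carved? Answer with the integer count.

full grid |V| = 729
[1] z-view keeps 34 columns → grid now 306
[2] x-view keeps 40 columns → grid now 151

|visual hull| = 151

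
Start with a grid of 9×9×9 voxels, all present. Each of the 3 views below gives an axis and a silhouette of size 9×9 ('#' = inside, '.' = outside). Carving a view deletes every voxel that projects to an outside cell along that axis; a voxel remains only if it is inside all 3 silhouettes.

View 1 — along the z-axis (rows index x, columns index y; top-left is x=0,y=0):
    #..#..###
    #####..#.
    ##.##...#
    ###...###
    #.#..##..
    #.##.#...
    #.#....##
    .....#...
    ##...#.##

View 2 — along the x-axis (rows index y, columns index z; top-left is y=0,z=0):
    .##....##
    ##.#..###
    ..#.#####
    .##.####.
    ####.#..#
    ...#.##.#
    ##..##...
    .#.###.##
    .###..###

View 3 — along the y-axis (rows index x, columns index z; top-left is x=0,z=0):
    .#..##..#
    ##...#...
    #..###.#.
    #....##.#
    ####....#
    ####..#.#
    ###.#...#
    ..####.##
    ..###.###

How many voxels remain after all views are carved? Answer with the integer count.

start: 9×9×9 = 729 voxels
V1 z: intersect with XY mask (40 set) -- 360 left
V2 x: intersect with YZ mask (48 set) -- 210 left
V3 y: intersect with XZ mask (44 set) -- 105 left

|visual hull| = 105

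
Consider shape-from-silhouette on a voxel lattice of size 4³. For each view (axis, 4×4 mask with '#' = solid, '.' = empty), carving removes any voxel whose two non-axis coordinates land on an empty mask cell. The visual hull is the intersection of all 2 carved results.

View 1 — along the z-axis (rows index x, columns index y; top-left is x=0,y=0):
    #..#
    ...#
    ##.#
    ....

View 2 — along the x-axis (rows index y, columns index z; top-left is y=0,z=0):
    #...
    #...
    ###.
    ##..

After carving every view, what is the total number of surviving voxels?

before carving: 64 voxels (4×4×4)
[1] z-view keeps 6 columns → grid now 24
[2] x-view keeps 7 columns → grid now 9

remaining voxels: 9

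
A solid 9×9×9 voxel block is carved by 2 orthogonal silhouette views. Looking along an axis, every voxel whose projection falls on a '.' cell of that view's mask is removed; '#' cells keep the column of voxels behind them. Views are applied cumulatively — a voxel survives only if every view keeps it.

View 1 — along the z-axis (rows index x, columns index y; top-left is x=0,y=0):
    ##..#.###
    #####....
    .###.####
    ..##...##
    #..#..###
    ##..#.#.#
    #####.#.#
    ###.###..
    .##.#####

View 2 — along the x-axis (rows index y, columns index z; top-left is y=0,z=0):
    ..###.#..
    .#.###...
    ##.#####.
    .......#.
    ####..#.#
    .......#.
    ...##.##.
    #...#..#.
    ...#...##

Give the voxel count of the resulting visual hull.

|visual hull| = 202

start: 9×9×9 = 729 voxels
step 1: project along z, AND mask (52/81) → |grid| = 468
step 2: project along x, AND mask (33/81) → |grid| = 202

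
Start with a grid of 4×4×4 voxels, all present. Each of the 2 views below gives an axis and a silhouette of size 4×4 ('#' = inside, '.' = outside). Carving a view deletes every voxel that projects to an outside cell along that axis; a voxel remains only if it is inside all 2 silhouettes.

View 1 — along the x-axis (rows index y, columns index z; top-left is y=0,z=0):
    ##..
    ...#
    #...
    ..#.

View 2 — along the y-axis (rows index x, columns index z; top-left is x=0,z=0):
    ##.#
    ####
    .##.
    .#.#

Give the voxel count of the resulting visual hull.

remaining voxels: 13

before carving: 64 voxels (4×4×4)
carve view 1 (along x, YZ-mask fill 5/16): 20 voxels remain
carve view 2 (along y, XZ-mask fill 11/16): 13 voxels remain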